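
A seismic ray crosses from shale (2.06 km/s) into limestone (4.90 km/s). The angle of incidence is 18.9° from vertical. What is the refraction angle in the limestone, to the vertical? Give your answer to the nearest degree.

sin θ₁/V₁ = sin θ₂/V₂ ⇒ sin θ₂ = 4.90·sin 18.9°/2.06 = 4.90·0.3239/2.06 = 0.7705.
θ₂ = arcsin 0.7705 = 50.40° from the normal.

50°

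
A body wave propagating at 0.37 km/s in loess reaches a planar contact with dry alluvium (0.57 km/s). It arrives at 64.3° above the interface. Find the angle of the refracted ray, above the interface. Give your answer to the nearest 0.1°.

Angle from the normal: 90° − 64.3° = 25.7°.
sin θ₁/V₁ = sin θ₂/V₂ ⇒ sin θ₂ = 0.57·sin 25.7°/0.37 = 0.57·0.4337/0.37 = 0.6681.
θ₂ = sin⁻¹(0.6681) = 41.92° (from vertical).
From the interface: 90° − 41.92° = 48.08°.

48.1°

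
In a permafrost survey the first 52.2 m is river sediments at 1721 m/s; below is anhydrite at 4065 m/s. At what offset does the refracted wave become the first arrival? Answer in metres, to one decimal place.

164.0 m

θ_c = arcsin(1721/4065) = 25.05°, so cos θ_c = 0.9060 and tᵢ = 2h cos θ_c/V₁ = 0.0550 s.
At crossover x/V₁ = x/V₂ + tᵢ ⇒ x = tᵢ/(1/V₁ − 1/V₂) = 0.05496/(5.8106e-04 − 2.4600e-04) = 164.03 m.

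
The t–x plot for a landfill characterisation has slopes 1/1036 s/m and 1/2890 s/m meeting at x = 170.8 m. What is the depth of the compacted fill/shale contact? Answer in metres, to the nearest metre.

h = (x_cross/2)·√((V₂−V₁)/(V₂+V₁)).
(V₂−V₁)/(V₂+V₁) = (2890−1036)/(2890+1036) = 0.4722; √ = 0.6872.
h = (170.8/2)·0.6872 = 58.69 m.

59 m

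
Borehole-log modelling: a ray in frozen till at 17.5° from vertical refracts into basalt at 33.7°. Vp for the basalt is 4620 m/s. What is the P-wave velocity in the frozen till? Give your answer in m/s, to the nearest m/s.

Snell's law: sin 17.5°/V₁ = sin 33.7°/V₂.
V₁ = V₂·sin 17.5°/sin 33.7° = 4620 × 0.5420 = 2503.87 m/s.

2504 m/s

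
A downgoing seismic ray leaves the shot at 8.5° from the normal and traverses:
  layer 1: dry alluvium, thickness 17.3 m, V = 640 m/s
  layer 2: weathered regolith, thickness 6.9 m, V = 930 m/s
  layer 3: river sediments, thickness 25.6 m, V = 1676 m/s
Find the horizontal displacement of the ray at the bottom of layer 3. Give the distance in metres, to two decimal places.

14.85 m

Apply Snell's law at each interface; in layer i the horizontal offset is hᵢ·tan θᵢ.
Layer 1: θ = 8.50°; offset = 17.3·tan 8.50° = 2.5855 m.
Layer 2: sin θ = 930·sin 8.5°/640 = 0.2148, θ = 12.40°; offset = 6.9·tan 12.40° = 1.5174 m.
Layer 3: sin θ = 1676·sin 8.5°/640 = 0.3871, θ = 22.77°; offset = 25.6·tan 22.77° = 10.7469 m.
Total horizontal offset = 14.8498 m.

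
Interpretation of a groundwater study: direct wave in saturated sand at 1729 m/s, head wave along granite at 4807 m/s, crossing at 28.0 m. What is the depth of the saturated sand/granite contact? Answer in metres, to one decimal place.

9.6 m

x_cross = 2h·√((V₂+V₁)/(V₂−V₁)) → h = x_cross / (2·√((V₂+V₁)/(V₂−V₁))).
√((V₂+V₁)/(V₂−V₁)) = √((4807+1729)/(4807−1729)) = 1.4572.
h = 28.0 / (2·1.4572) = 9.61 m.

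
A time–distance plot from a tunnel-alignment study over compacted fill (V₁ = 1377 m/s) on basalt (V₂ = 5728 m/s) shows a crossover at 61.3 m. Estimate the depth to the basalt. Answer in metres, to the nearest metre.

24 m

h = (x_cross/2)·√((V₂−V₁)/(V₂+V₁)).
(V₂−V₁)/(V₂+V₁) = (5728−1377)/(5728+1377) = 0.6124; √ = 0.7826.
h = (61.3/2)·0.7826 = 23.99 m.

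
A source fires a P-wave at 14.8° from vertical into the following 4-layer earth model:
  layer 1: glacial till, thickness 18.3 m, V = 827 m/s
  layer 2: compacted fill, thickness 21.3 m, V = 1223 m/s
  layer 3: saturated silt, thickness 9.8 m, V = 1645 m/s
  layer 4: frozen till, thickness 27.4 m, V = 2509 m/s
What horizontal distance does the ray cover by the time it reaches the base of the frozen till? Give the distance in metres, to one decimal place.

p = sin θ₁/V₁ = sin 14.8°/827 = 3.0888e-04 s/m is conserved through the stack.
Layer 1: θ = 14.80°; offset = 18.3·tan 14.80° = 4.835 m.
Layer 2: sin θ = p·1223 = 0.3778 → θ = 22.20°; offset = 21.3·tan 22.20° = 8.690 m.
Layer 3: sin θ = p·1645 = 0.5081 → θ = 30.54°; offset = 9.8·tan 30.54° = 5.781 m.
Layer 4: sin θ = p·2509 = 0.7750 → θ = 50.80°; offset = 27.4·tan 50.80° = 33.600 m.
Summing the layer offsets gives 52.907 m.

52.9 m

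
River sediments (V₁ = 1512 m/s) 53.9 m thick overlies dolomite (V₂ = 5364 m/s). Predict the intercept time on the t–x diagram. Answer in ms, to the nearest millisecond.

θ_c = arcsin(V₁/V₂) = arcsin(1512/5364) = 16.37°; cos θ_c = 0.9594.
tᵢ = 2h·cos θ_c / V₁ = 2·53.9·0.9594 / 1512 = 0.06841 s.

68 ms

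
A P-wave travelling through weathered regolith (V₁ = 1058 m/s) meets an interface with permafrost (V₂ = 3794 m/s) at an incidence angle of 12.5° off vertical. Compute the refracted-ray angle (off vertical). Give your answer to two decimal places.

50.91°

Snell's law: sin θ₂ = (V₂/V₁)·sin θ₁ = (3794/1058)·sin 12.5° = 0.7762.
θ₂ = arcsin 0.7762 = 50.91° from the normal.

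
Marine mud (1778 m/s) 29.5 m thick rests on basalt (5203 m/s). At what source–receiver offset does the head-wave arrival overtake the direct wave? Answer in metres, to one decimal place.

θ_c = arcsin(1778/5203) = 19.98°, so cos θ_c = 0.9398 and tᵢ = 2h cos θ_c/V₁ = 0.0312 s.
At crossover x/V₁ = x/V₂ + tᵢ ⇒ x = tᵢ/(1/V₁ − 1/V₂) = 0.03119/(5.6243e-04 − 1.9220e-04) = 84.23 m.

84.2 m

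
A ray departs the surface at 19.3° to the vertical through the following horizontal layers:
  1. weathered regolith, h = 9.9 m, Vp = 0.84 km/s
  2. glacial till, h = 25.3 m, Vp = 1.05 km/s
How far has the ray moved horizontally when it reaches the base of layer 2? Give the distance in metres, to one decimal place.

14.9 m

Ray parameter p = sin 19.3° / 0.84 km/s = 3.9347e-01 s/km.
Layer 1: θ = 19.30°; offset = 9.9·tan 19.30° = 3.467 m.
Layer 2: sin θ = p·1.05 = 0.4131 → θ = 24.40°; offset = 25.3·tan 24.40° = 11.478 m.
Total horizontal offset = 14.945 m.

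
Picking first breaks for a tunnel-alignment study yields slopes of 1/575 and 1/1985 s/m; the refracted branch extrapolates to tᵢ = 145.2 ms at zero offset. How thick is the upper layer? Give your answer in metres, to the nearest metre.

θ_c = arcsin(575/1985) = 16.84°; cos θ_c = 0.9571.
tᵢ = 2h cos θ_c/V₁ ⇒ h = tᵢ·V₁/(2 cos θ_c) = 0.1452·575/(2·0.9571) = 43.61 m.

44 m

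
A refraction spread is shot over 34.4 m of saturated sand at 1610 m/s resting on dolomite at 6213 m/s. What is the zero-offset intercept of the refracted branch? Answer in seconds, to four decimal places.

θ_c = arcsin(V₁/V₂) = arcsin(1610/6213) = 15.02°; cos θ_c = 0.9658.
tᵢ = 2h·cos θ_c / V₁ = 2·34.4·0.9658 / 1610 = 0.04127 s.

0.0413 s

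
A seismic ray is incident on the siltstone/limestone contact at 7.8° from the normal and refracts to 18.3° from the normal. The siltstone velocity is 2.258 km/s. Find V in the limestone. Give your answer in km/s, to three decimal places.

Snell's law: sin 7.8°/V₁ = sin 18.3°/V₂.
V₂ = V₁·sin 18.3°/sin 7.8° = 2.258 × 2.3136 = 5.224 km/s.

5.224 km/s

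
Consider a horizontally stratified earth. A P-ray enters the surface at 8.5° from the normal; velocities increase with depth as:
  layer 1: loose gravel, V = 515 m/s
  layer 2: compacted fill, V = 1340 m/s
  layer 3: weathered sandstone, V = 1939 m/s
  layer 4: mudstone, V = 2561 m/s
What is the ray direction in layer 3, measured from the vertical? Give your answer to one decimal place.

Ray parameter p = sin 8.5° / 515 = 2.8701e-04 s/m.
sin θ_3 = p·V_3 = 2.8701e-04 × 1939 = 0.5565.
θ_3 = 33.81° from the vertical.

33.8°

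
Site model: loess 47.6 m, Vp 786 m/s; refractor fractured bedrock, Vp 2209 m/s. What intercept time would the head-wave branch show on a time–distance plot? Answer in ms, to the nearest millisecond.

113 ms

tᵢ = 2h·√(V₂²−V₁²)/(V₁V₂).
√(V₂²−V₁²) = √(2209²−786²) = 2064.4 m/s.
tᵢ = 2·47.6·2064.4/(786·2209) = 0.11319 s.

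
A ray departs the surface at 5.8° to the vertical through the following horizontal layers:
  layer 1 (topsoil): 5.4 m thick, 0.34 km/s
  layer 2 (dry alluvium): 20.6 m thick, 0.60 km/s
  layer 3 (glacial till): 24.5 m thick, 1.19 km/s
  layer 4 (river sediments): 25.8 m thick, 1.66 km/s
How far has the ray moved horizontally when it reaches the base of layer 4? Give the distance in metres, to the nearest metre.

28 m

Ray parameter p = sin 5.8° / 0.34 km/s = 2.9722e-01 s/km.
Layer 1: θ = 5.80°; offset = 5.4·tan 5.80° = 0.549 m.
Layer 2: sin θ = p·0.60 = 0.1783 → θ = 10.27°; offset = 20.6·tan 10.27° = 3.734 m.
Layer 3: sin θ = p·1.19 = 0.3537 → θ = 20.71°; offset = 24.5·tan 20.71° = 9.264 m.
Layer 4: sin θ = p·1.66 = 0.4934 → θ = 29.56°; offset = 25.8·tan 29.56° = 14.635 m.
Σ offsets = 28.181 m.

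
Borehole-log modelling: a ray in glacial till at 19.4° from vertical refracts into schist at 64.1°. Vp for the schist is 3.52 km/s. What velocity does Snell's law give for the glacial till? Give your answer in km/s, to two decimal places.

Snell's law: sin 19.4°/V₁ = sin 64.1°/V₂.
V₁ = V₂·sin 19.4°/sin 64.1° = 3.52 × 0.3692 = 1.30 km/s.

1.30 km/s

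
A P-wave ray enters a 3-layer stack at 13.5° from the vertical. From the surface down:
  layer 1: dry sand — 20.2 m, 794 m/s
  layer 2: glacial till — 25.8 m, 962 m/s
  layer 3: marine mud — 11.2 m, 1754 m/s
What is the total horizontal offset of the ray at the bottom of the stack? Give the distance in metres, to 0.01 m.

19.20 m

p = sin θ₁/V₁ = sin 13.5°/794 = 2.9401e-04 s/m is conserved through the stack.
Layer 1: θ = 13.50°; offset = 20.2·tan 13.50° = 4.8496 m.
Layer 2: sin θ = p·962 = 0.2828 → θ = 16.43°; offset = 25.8·tan 16.43° = 7.6079 m.
Layer 3: sin θ = p·1754 = 0.5157 → θ = 31.04°; offset = 11.2·tan 31.04° = 6.7414 m.
Σ offsets = 19.1989 m.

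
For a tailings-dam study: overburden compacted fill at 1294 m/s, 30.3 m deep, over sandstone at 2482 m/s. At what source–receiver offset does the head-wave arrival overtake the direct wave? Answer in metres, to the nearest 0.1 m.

x_cross = 2h·√((V₂+V₁)/(V₂−V₁)).
(V₂+V₁)/(V₂−V₁) = (2482+1294)/(2482−1294) = 3.1785; √ = 1.7828.
x_cross = 2·30.3·1.7828 = 108.04 m.

108.0 m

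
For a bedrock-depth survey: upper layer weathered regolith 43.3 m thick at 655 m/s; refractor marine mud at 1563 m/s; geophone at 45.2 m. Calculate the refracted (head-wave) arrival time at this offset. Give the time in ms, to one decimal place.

149.0 ms

t = x/V₂ + 2h·√(V₂²−V₁²)/(V₁V₂).
√(V₂²−V₁²) = √(1563²−655²) = 1419.1 m/s; delay term = 2·43.3·1419.1/(655·1563) = 0.12004 s.
t = 45.2/1563 + 0.12004 = 0.14896 s.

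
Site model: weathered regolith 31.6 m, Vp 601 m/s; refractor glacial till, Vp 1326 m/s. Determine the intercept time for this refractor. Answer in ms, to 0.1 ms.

93.7 ms

θ_c = arcsin(V₁/V₂) = arcsin(601/1326) = 26.95°; cos θ_c = 0.8914.
tᵢ = 2h·cos θ_c / V₁ = 2·31.6·0.8914 / 601 = 0.09374 s.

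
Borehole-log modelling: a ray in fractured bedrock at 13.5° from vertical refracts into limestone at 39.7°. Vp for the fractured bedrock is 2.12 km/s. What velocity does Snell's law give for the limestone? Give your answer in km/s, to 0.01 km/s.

5.80 km/s

Snell's law: sin 13.5°/V₁ = sin 39.7°/V₂.
V₂ = V₁·sin 39.7°/sin 13.5° = 2.12 × 2.7363 = 5.80 km/s.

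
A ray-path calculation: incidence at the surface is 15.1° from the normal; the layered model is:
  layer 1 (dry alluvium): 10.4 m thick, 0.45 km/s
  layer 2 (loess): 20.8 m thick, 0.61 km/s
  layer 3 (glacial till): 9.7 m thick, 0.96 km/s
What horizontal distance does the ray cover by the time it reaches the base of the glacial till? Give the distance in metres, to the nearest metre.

17 m

Ray parameter p = sin 15.1° / 0.45 km/s = 5.7890e-01 s/km.
Layer 1: θ = 15.10°; offset = 10.4·tan 15.10° = 2.806 m.
Layer 2: sin θ = p·0.61 = 0.3531 → θ = 20.68°; offset = 20.8·tan 20.68° = 7.851 m.
Layer 3: sin θ = p·0.96 = 0.5557 → θ = 33.76°; offset = 9.7·tan 33.76° = 6.484 m.
Total horizontal offset = 17.141 m.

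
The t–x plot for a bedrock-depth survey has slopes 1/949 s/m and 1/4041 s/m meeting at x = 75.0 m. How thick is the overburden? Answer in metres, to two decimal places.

x_cross = 2h·√((V₂+V₁)/(V₂−V₁)) → h = x_cross / (2·√((V₂+V₁)/(V₂−V₁))).
√((V₂+V₁)/(V₂−V₁)) = √((4041+949)/(4041−949)) = 1.2704.
h = 75.0 / (2·1.2704) = 29.52 m.

29.52 m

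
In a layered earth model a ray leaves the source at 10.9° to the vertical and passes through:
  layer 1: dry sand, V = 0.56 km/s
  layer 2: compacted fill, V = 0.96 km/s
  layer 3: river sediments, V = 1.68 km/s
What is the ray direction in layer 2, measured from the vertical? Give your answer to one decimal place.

18.9°

Ray parameter p = sin 10.9° / 0.56 = 3.3767e-01 s/km.
sin θ_2 = p·V_2 = 3.3767e-01 × 0.96 = 0.3242.
θ_2 = arcsin 0.3242 = 18.91°.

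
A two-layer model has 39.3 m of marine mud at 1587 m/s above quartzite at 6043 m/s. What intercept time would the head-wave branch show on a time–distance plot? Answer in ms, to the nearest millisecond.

48 ms

θ_c = arcsin(V₁/V₂) = arcsin(1587/6043) = 15.23°; cos θ_c = 0.9649.
tᵢ = 2h·cos θ_c / V₁ = 2·39.3·0.9649 / 1587 = 0.04779 s.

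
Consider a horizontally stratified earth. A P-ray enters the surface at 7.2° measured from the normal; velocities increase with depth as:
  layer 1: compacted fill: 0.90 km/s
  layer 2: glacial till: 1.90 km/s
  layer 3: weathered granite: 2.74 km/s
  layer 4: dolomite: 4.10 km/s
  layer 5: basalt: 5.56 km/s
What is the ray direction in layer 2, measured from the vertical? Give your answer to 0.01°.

15.34°

Snell's law across each interface conserves sin θ / V, so sin θ_2 = V_2·sin θ₁/V₁.
sin θ_2 = 1.90 × sin 7.2° / 0.90 = 0.2646.
θ_2 = 15.34° from the vertical.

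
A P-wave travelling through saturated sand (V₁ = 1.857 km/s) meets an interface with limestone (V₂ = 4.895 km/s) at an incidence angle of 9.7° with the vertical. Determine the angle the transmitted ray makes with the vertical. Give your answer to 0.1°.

26.4°

sin θ₁/V₁ = sin θ₂/V₂ ⇒ sin θ₂ = 4.895·sin 9.7°/1.857 = 4.895·0.1685/1.857 = 0.4441.
θ₂ = arcsin 0.4441 = 26.37° from the normal.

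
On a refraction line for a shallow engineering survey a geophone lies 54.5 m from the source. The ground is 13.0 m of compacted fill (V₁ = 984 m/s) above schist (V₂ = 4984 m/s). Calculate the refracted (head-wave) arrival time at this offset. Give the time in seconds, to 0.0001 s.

t = x/V₂ + 2h·√(V₂²−V₁²)/(V₁V₂).
√(V₂²−V₁²) = √(4984²−984²) = 4885.9 m/s; delay term = 2·13.0·4885.9/(984·4984) = 0.02590 s.
t = 54.5/4984 + 0.02590 = 0.03684 s.

0.0368 s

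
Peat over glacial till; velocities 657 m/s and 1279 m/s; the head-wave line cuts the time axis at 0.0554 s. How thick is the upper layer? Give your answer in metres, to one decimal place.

θ_c = arcsin(657/1279) = 30.91°; cos θ_c = 0.8580.
tᵢ = 2h cos θ_c/V₁ ⇒ h = tᵢ·V₁/(2 cos θ_c) = 0.0554·657/(2·0.8580) = 21.21 m.

21.2 m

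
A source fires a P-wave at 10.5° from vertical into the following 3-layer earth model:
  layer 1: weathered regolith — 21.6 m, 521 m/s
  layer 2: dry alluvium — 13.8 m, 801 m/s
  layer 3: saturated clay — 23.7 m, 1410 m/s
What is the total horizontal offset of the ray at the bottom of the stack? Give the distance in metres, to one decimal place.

21.5 m

Ray parameter p = sin 10.5° / 521 m/s = 3.4978e-04 s/m.
Layer 1: θ = 10.50°; offset = 21.6·tan 10.50° = 4.003 m.
Layer 2: sin θ = p·801 = 0.2802 → θ = 16.27°; offset = 13.8·tan 16.27° = 4.028 m.
Layer 3: sin θ = p·1410 = 0.4932 → θ = 29.55°; offset = 23.7·tan 29.55° = 13.436 m.
Summing the layer offsets gives 21.467 m.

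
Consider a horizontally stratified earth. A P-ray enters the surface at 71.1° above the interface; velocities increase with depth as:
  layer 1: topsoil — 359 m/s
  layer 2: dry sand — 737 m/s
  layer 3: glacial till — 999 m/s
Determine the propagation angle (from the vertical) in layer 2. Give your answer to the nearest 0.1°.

From the normal: θ₁ = 90° − 71.1° = 18.9°.
Ray parameter p = sin 18.9° / 359 = 9.0228e-04 s/m.
sin θ_2 = p·V_2 = 9.0228e-04 × 737 = 0.6650.
θ_2 = arcsin 0.6650 = 41.68°.

41.7°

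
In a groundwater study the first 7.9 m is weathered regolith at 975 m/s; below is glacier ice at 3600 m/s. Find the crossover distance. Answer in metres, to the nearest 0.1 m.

20.9 m

θ_c = arcsin(975/3600) = 15.71°, so cos θ_c = 0.9626 and tᵢ = 2h cos θ_c/V₁ = 0.0156 s.
At crossover x/V₁ = x/V₂ + tᵢ ⇒ x = tᵢ/(1/V₁ − 1/V₂) = 0.01560/(1.0256e-03 − 2.7778e-04) = 20.86 m.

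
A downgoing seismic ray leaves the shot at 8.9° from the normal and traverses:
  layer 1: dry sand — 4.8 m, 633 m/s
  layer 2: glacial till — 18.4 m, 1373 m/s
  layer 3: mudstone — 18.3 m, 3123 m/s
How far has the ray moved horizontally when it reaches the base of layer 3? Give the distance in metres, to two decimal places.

28.93 m

Apply Snell's law at each interface; in layer i the horizontal offset is hᵢ·tan θᵢ.
Layer 1: θ = 8.90°; offset = 4.8·tan 8.90° = 0.7517 m.
Layer 2: sin θ = 1373·sin 8.9°/633 = 0.3356, θ = 19.61°; offset = 18.4·tan 19.61° = 6.5546 m.
Layer 3: sin θ = 3123·sin 8.9°/633 = 0.7633, θ = 49.75°; offset = 18.3·tan 49.75° = 21.6205 m.
Total horizontal offset = 28.9268 m.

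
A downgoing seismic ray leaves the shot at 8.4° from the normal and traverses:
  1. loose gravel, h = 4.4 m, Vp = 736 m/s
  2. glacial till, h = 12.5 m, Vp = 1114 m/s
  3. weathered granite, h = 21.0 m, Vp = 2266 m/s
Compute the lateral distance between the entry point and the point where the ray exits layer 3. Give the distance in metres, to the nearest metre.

p = sin θ₁/V₁ = sin 8.4°/736 = 1.9848e-04 s/m is conserved through the stack.
Layer 1: θ = 8.40°; offset = 4.4·tan 8.40° = 0.650 m.
Layer 2: sin θ = p·1114 = 0.2211 → θ = 12.77°; offset = 12.5·tan 12.77° = 2.834 m.
Layer 3: sin θ = p·2266 = 0.4498 → θ = 26.73°; offset = 21.0·tan 26.73° = 10.575 m.
Total horizontal offset = 14.059 m.

14 m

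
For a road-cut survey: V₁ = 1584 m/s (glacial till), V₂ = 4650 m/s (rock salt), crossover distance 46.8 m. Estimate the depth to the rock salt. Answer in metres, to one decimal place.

16.4 m

x_cross = 2h·√((V₂+V₁)/(V₂−V₁)) → h = x_cross / (2·√((V₂+V₁)/(V₂−V₁))).
√((V₂+V₁)/(V₂−V₁)) = √((4650+1584)/(4650−1584)) = 1.4259.
h = 46.8 / (2·1.4259) = 16.41 m.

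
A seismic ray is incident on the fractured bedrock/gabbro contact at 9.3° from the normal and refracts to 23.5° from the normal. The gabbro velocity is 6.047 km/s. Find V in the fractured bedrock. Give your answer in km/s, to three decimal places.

2.451 km/s

sin 9.3° = 0.1616; sin 23.5° = 0.3987.
V₁ = V₂·(sin θ₁/sin θ₂) = 6.047·(0.1616/0.3987) = 2.451 km/s.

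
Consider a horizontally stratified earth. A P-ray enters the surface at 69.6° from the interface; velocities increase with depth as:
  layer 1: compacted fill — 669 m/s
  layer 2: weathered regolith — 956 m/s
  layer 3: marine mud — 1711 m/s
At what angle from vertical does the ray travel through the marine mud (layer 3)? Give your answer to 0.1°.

From the normal: θ₁ = 90° − 69.6° = 20.4°.
Ray parameter p = sin 20.4° / 669 = 5.2103e-04 s/m.
sin θ_3 = p·V_3 = 5.2103e-04 × 1711 = 0.8915.
θ_3 = 63.06° from the vertical.

63.1°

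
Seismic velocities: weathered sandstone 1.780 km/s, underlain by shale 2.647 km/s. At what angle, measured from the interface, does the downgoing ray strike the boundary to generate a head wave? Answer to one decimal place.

At critical incidence the refracted ray runs along the interface (θ₂ = 90°), so sin θ_c = V₁/V₂.
θ_c = arcsin(1.780/2.647) = arcsin 0.6725 = 42.26°.
Measured from the interface: 90° − 42.26° = 47.74°.

47.7°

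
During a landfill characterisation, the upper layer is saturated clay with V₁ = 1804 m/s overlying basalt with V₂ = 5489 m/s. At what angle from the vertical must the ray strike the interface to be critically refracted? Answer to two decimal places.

19.19°

Critical incidence: sin θ_c = V₁/V₂ = 1804/5489 = 0.3287.
θ_c = arcsin 0.3287 = 19.19°.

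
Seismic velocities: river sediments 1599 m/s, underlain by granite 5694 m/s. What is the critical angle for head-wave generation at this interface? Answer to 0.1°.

16.3°

Critical incidence: sin θ_c = V₁/V₂ = 1599/5694 = 0.2808.
θ_c = arcsin 0.2808 = 16.31°.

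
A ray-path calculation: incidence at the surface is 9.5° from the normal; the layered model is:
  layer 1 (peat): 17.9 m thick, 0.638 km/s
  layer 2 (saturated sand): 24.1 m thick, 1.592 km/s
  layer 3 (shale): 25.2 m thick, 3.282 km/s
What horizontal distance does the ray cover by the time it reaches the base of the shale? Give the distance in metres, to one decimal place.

Apply Snell's law at each interface; in layer i the horizontal offset is hᵢ·tan θᵢ.
Layer 1: θ = 9.50°; offset = 17.9·tan 9.50° = 2.995 m.
Layer 2: sin θ = 1.592·sin 9.5°/0.638 = 0.4118, θ = 24.32°; offset = 24.1·tan 24.32° = 10.892 m.
Layer 3: sin θ = 3.282·sin 9.5°/0.638 = 0.8490, θ = 58.11°; offset = 25.2·tan 58.11° = 40.497 m.
Summing the layer offsets gives 54.384 m.

54.4 m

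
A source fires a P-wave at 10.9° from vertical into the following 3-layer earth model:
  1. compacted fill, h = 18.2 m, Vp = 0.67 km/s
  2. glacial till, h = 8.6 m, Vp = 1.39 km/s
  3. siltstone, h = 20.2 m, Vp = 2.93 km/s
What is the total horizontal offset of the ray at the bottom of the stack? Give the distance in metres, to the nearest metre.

37 m

Apply Snell's law at each interface; in layer i the horizontal offset is hᵢ·tan θᵢ.
Layer 1: θ = 10.90°; offset = 18.2·tan 10.90° = 3.505 m.
Layer 2: sin θ = 1.39·sin 10.9°/0.67 = 0.3923, θ = 23.10°; offset = 8.6·tan 23.10° = 3.668 m.
Layer 3: sin θ = 2.93·sin 10.9°/0.67 = 0.8269, θ = 55.79°; offset = 20.2·tan 55.79° = 29.707 m.
Σ offsets = 36.880 m.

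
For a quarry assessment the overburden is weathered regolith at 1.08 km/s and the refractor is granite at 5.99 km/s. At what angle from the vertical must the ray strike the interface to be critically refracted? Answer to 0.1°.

Critical incidence: sin θ_c = V₁/V₂ = 1.08/5.99 = 0.1803.
θ_c = arcsin 0.1803 = 10.39°.

10.4°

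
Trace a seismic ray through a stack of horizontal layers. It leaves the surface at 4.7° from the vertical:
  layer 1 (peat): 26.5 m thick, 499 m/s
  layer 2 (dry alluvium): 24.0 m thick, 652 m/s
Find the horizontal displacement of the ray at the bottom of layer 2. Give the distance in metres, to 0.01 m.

Apply Snell's law at each interface; in layer i the horizontal offset is hᵢ·tan θᵢ.
Layer 1: θ = 4.70°; offset = 26.5·tan 4.70° = 2.1787 m.
Layer 2: sin θ = 652·sin 4.7°/499 = 0.1071, θ = 6.15°; offset = 24.0·tan 6.15° = 2.5843 m.
Σ offsets = 4.7630 m.

4.76 m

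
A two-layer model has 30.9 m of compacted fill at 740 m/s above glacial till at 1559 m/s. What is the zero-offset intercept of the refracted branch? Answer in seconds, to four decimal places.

0.0735 s

θ_c = arcsin(V₁/V₂) = arcsin(740/1559) = 28.34°; cos θ_c = 0.8802.
tᵢ = 2h·cos θ_c / V₁ = 2·30.9·0.8802 / 740 = 0.07351 s.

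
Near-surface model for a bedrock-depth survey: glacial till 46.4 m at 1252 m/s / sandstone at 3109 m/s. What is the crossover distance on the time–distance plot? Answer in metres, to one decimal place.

x_cross = 2h·√((V₂+V₁)/(V₂−V₁)).
(V₂+V₁)/(V₂−V₁) = (3109+1252)/(3109−1252) = 2.3484; √ = 1.5325.
x_cross = 2·46.4·1.5325 = 142.21 m.

142.2 m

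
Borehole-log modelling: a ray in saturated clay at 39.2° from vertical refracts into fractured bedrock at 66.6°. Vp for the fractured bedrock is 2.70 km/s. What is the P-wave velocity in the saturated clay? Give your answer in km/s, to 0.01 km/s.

Snell's law: sin 39.2°/V₁ = sin 66.6°/V₂.
V₁ = V₂·sin 39.2°/sin 66.6° = 2.70 × 0.6887 = 1.86 km/s.

1.86 km/s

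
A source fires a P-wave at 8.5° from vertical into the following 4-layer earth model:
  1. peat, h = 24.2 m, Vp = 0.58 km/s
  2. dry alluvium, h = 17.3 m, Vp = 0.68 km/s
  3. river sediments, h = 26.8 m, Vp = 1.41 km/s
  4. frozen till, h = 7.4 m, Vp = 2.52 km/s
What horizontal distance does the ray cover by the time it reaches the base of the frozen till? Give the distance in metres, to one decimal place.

23.2 m

Apply Snell's law at each interface; in layer i the horizontal offset is hᵢ·tan θᵢ.
Layer 1: θ = 8.50°; offset = 24.2·tan 8.50° = 3.617 m.
Layer 2: sin θ = 0.68·sin 8.5°/0.58 = 0.1733, θ = 9.98°; offset = 17.3·tan 9.98° = 3.044 m.
Layer 3: sin θ = 1.41·sin 8.5°/0.58 = 0.3593, θ = 21.06°; offset = 26.8·tan 21.06° = 10.319 m.
Layer 4: sin θ = 2.52·sin 8.5°/0.58 = 0.6422, θ = 39.96°; offset = 7.4·tan 39.96° = 6.200 m.
Total horizontal offset = 23.180 m.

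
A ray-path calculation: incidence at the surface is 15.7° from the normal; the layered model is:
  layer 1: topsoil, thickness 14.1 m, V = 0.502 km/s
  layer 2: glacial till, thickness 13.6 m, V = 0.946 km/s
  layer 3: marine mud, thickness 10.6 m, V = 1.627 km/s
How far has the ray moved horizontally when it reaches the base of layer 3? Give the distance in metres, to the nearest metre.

p = sin θ₁/V₁ = sin 15.7°/0.502 = 5.3904e-01 s/km is conserved through the stack.
Layer 1: θ = 15.70°; offset = 14.1·tan 15.70° = 3.963 m.
Layer 2: sin θ = p·0.946 = 0.5099 → θ = 30.66°; offset = 13.6·tan 30.66° = 8.062 m.
Layer 3: sin θ = p·1.627 = 0.8770 → θ = 61.29°; offset = 10.6·tan 61.29° = 19.350 m.
Σ offsets = 31.375 m.

31 m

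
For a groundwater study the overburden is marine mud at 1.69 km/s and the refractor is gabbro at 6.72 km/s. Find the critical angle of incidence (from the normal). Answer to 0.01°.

14.57°

At critical incidence the refracted ray runs along the interface (θ₂ = 90°), so sin θ_c = V₁/V₂.
θ_c = arcsin(1.69/6.72) = arcsin 0.2515 = 14.57°.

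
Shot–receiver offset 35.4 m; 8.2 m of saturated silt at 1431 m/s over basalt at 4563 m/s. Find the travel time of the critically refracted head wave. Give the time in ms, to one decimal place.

18.6 ms

t = x/V₂ + 2h·√(V₂²−V₁²)/(V₁V₂).
√(V₂²−V₁²) = √(4563²−1431²) = 4332.8 m/s; delay term = 2·8.2·4332.8/(1431·4563) = 0.01088 s.
t = 35.4/4563 + 0.01088 = 0.01864 s.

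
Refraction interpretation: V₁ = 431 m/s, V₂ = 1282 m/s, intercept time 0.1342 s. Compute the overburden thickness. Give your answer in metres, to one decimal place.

h = tᵢ·V₁·V₂ / (2·√(V₂²−V₁²)).
√(V₂²−V₁²) = √(1282² − 431²) = 1207.4 m/s.
h = 0.1342 s × 431 × 1282 / (2 × 1207.4) = 30.71 m.

30.7 m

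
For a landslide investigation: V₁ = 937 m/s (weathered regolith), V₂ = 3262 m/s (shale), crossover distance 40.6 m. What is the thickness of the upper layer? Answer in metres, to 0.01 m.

15.11 m

h = (x_cross/2)·√((V₂−V₁)/(V₂+V₁)).
(V₂−V₁)/(V₂+V₁) = (3262−937)/(3262+937) = 0.5537; √ = 0.7441.
h = (40.6/2)·0.7441 = 15.11 m.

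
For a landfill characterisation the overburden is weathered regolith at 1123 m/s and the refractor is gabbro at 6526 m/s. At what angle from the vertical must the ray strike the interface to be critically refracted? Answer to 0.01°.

9.91°

At critical incidence the refracted ray runs along the interface (θ₂ = 90°), so sin θ_c = V₁/V₂.
θ_c = arcsin(1123/6526) = arcsin 0.1721 = 9.91°.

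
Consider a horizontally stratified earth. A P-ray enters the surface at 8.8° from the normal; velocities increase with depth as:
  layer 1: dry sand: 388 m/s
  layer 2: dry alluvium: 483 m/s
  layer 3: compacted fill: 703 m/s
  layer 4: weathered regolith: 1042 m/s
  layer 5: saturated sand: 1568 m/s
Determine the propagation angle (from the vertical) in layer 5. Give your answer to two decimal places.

Ray parameter p = sin 8.8° / 388 = 3.9429e-04 s/m.
sin θ_5 = p·V_5 = 3.9429e-04 × 1568 = 0.6183.
θ_5 = 38.19° from the vertical.

38.19°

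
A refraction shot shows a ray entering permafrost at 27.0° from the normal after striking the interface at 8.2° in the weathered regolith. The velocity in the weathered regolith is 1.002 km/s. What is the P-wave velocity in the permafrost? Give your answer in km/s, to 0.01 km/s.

sin 8.2° = 0.1426; sin 27.0° = 0.4540.
V₂ = V₁·(sin θ₂/sin θ₁) = 1.002·(0.4540/0.1426) = 3.19 km/s.

3.19 km/s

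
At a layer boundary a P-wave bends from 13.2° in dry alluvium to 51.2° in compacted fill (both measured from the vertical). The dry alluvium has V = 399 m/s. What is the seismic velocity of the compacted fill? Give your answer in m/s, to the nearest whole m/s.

sin 13.2° = 0.2284; sin 51.2° = 0.7793.
V₂ = V₁·(sin θ₂/sin θ₁) = 399·(0.7793/0.2284) = 1361.75 m/s.

1362 m/s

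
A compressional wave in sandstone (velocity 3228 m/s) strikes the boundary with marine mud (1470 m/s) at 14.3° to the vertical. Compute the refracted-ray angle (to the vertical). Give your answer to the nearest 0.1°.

6.5°

Snell's law: sin θ₂ = (V₂/V₁)·sin θ₁ = (1470/3228)·sin 14.3° = 0.1125.
θ₂ = arcsin 0.1125 = 6.46° from the normal.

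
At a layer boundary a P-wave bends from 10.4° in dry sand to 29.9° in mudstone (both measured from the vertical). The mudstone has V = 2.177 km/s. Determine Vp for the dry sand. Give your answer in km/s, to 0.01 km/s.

sin 10.4° = 0.1805; sin 29.9° = 0.4985.
V₁ = V₂·(sin θ₁/sin θ₂) = 2.177·(0.1805/0.4985) = 0.79 km/s.

0.79 km/s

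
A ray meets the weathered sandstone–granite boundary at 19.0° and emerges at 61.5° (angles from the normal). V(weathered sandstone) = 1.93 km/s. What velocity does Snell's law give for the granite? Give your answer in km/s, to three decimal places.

5.210 km/s

Snell's law: sin 19.0°/V₁ = sin 61.5°/V₂.
V₂ = V₁·sin 61.5°/sin 19.0° = 1.93 × 2.6993 = 5.210 km/s.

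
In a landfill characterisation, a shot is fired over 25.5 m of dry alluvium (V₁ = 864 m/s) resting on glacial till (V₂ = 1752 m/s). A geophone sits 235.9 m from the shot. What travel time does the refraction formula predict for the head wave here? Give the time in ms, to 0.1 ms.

186.0 ms

t = x/V₂ + 2h·√(V₂²−V₁²)/(V₁V₂).
√(V₂²−V₁²) = √(1752²−864²) = 1524.1 m/s; delay term = 2·25.5·1524.1/(864·1752) = 0.05135 s.
t = 235.9/1752 + 0.05135 = 0.18600 s.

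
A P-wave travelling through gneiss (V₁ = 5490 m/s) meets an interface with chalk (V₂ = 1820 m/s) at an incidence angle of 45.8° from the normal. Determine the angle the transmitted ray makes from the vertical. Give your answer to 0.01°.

13.75°

Snell's law: sin θ₂ = (V₂/V₁)·sin θ₁ = (1820/5490)·sin 45.8° = 0.2377.
θ₂ = arcsin 0.2377 = 13.75° from the normal.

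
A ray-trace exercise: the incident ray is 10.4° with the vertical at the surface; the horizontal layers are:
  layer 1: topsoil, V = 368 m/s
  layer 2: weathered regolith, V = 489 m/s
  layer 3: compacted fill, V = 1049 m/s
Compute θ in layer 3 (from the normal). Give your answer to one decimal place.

Ray parameter p = sin 10.4° / 368 = 4.9054e-04 s/m.
sin θ_3 = p·V_3 = 4.9054e-04 × 1049 = 0.5146.
θ_3 = arcsin 0.5146 = 30.97°.

31.0°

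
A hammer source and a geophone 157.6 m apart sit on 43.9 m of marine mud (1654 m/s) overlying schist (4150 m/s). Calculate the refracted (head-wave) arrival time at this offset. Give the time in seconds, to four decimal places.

0.0867 s

t = x/V₂ + 2h·√(V₂²−V₁²)/(V₁V₂).
√(V₂²−V₁²) = √(4150²−1654²) = 3806.2 m/s; delay term = 2·43.9·3806.2/(1654·4150) = 0.04869 s.
t = 157.6/4150 + 0.04869 = 0.08666 s.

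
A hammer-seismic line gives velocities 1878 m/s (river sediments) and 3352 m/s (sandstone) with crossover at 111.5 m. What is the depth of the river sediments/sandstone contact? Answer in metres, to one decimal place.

29.6 m

x_cross = 2h·√((V₂+V₁)/(V₂−V₁)) → h = x_cross / (2·√((V₂+V₁)/(V₂−V₁))).
√((V₂+V₁)/(V₂−V₁)) = √((3352+1878)/(3352−1878)) = 1.8837.
h = 111.5 / (2·1.8837) = 29.60 m.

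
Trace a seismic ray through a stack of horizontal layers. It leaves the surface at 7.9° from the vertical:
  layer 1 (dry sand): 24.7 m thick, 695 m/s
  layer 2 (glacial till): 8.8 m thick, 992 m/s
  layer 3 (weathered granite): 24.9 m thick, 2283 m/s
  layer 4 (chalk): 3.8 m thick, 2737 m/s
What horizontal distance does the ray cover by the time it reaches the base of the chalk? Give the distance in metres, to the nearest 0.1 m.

Apply Snell's law at each interface; in layer i the horizontal offset is hᵢ·tan θᵢ.
Layer 1: θ = 7.90°; offset = 24.7·tan 7.90° = 3.427 m.
Layer 2: sin θ = 992·sin 7.9°/695 = 0.1962, θ = 11.31°; offset = 8.8·tan 11.31° = 1.761 m.
Layer 3: sin θ = 2283·sin 7.9°/695 = 0.4515, θ = 26.84°; offset = 24.9·tan 26.84° = 12.599 m.
Layer 4: sin θ = 2737·sin 7.9°/695 = 0.5413, θ = 32.77°; offset = 3.8·tan 32.77° = 2.446 m.
Summing the layer offsets gives 20.234 m.

20.2 m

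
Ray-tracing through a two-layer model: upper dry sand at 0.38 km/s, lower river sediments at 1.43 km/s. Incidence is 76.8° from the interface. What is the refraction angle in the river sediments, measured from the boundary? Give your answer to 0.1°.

30.8°

Angle from the normal: 90° − 76.8° = 13.2°.
sin θ₁/V₁ = sin θ₂/V₂ ⇒ sin θ₂ = 1.43·sin 13.2°/0.38 = 1.43·0.2284/0.38 = 0.8593.
θ₂ = sin⁻¹(0.8593) = 59.24° (from vertical).
From the interface: 90° − 59.24° = 30.76°.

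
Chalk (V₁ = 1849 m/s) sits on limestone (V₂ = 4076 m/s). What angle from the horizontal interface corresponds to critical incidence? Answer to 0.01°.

At critical incidence the refracted ray runs along the interface (θ₂ = 90°), so sin θ_c = V₁/V₂.
θ_c = arcsin(1849/4076) = arcsin 0.4536 = 26.98°.
Measured from the interface: 90° − 26.98° = 63.02°.

63.02°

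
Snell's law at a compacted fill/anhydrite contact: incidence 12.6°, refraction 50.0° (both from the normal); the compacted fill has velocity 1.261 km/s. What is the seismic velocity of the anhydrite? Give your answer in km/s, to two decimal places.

4.43 km/s

sin 12.6° = 0.2181; sin 50.0° = 0.7660.
V₂ = V₁·(sin θ₂/sin θ₁) = 1.261·(0.7660/0.2181) = 4.43 km/s.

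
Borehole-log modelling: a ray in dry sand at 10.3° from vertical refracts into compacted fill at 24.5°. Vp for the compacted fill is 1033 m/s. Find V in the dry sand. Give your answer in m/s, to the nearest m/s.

445 m/s

sin 10.3° = 0.1788; sin 24.5° = 0.4147.
V₁ = V₂·(sin θ₁/sin θ₂) = 1033·(0.1788/0.4147) = 445.40 m/s.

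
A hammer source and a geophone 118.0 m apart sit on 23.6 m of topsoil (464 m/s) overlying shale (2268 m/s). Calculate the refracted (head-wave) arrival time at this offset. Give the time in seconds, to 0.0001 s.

t = x/V₂ + 2h·√(V₂²−V₁²)/(V₁V₂).
√(V₂²−V₁²) = √(2268²−464²) = 2220.0 m/s; delay term = 2·23.6·2220.0/(464·2268) = 0.09957 s.
t = 118.0/2268 + 0.09957 = 0.15160 s.

0.1516 s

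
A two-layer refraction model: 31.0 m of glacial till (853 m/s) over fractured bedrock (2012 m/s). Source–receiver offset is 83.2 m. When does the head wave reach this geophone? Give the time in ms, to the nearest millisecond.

107 ms

θ_c = arcsin(V₁/V₂) = arcsin(853/2012) = 25.08°, cos θ_c = 0.9057.
Intercept time tᵢ = 2h cos θ_c / V₁ = 2·31.0·0.9057/853 = 0.06583 s.
t = x/V₂ + tᵢ = 83.2/2012 + 0.06583 = 0.10718 s.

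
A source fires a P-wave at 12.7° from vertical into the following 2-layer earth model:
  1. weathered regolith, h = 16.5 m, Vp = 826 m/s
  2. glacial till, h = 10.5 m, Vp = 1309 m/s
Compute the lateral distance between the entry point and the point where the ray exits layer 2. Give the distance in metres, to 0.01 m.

p = sin θ₁/V₁ = sin 12.7°/826 = 2.6616e-04 s/m is conserved through the stack.
Layer 1: θ = 12.70°; offset = 16.5·tan 12.70° = 3.7184 m.
Layer 2: sin θ = p·1309 = 0.3484 → θ = 20.39°; offset = 10.5·tan 20.39° = 3.9027 m.
Σ offsets = 7.6212 m.

7.62 m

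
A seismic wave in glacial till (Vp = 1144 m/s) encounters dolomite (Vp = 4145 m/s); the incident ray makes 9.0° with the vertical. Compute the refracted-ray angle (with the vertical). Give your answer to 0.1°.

Snell's law: sin θ₂ = (V₂/V₁)·sin θ₁ = (4145/1144)·sin 9.0° = 0.5668.
θ₂ = sin⁻¹(0.5668) = 34.53° (from vertical).

34.5°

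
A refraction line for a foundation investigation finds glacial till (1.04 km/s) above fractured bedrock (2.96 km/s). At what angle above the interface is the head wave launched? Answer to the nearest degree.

At critical incidence the refracted ray runs along the interface (θ₂ = 90°), so sin θ_c = V₁/V₂.
θ_c = arcsin(1.04/2.96) = arcsin 0.3514 = 20.57°.
Measured from the interface: 90° − 20.57° = 69.43°.

69°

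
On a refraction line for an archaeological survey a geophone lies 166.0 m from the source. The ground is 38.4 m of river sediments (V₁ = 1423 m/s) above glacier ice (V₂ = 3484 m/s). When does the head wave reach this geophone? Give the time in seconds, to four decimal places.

t = x/V₂ + 2h·√(V₂²−V₁²)/(V₁V₂).
√(V₂²−V₁²) = √(3484²−1423²) = 3180.1 m/s; delay term = 2·38.4·3180.1/(1423·3484) = 0.04926 s.
t = 166.0/3484 + 0.04926 = 0.09691 s.

0.0969 s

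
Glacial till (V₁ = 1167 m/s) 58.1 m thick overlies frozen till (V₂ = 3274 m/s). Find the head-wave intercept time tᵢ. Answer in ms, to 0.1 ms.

93.0 ms

tᵢ = 2h·√(V₂²−V₁²)/(V₁V₂).
√(V₂²−V₁²) = √(3274²−1167²) = 3059.0 m/s.
tᵢ = 2·58.1·3059.0/(1167·3274) = 0.09303 s.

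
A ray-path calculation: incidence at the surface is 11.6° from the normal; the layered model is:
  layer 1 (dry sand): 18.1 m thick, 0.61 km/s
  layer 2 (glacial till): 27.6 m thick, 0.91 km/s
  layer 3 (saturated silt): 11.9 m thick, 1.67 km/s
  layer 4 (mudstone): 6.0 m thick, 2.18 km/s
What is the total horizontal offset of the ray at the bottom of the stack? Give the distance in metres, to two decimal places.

Apply Snell's law at each interface; in layer i the horizontal offset is hᵢ·tan θᵢ.
Layer 1: θ = 11.60°; offset = 18.1·tan 11.60° = 3.7154 m.
Layer 2: sin θ = 0.91·sin 11.6°/0.61 = 0.3000, θ = 17.46°; offset = 27.6·tan 17.46° = 8.6788 m.
Layer 3: sin θ = 1.67·sin 11.6°/0.61 = 0.5505, θ = 33.40°; offset = 11.9·tan 33.40° = 7.8468 m.
Layer 4: sin θ = 2.18·sin 11.6°/0.61 = 0.7186, θ = 45.94°; offset = 6.0·tan 45.94° = 6.2001 m.
Summing the layer offsets gives 26.4411 m.

26.44 m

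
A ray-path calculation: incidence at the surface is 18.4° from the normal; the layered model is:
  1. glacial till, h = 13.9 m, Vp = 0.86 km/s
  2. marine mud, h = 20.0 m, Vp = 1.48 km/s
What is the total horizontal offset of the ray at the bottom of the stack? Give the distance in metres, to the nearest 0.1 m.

Apply Snell's law at each interface; in layer i the horizontal offset is hᵢ·tan θᵢ.
Layer 1: θ = 18.40°; offset = 13.9·tan 18.40° = 4.624 m.
Layer 2: sin θ = 1.48·sin 18.4°/0.86 = 0.5432, θ = 32.90°; offset = 20.0·tan 32.90° = 12.940 m.
Σ offsets = 17.564 m.

17.6 m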